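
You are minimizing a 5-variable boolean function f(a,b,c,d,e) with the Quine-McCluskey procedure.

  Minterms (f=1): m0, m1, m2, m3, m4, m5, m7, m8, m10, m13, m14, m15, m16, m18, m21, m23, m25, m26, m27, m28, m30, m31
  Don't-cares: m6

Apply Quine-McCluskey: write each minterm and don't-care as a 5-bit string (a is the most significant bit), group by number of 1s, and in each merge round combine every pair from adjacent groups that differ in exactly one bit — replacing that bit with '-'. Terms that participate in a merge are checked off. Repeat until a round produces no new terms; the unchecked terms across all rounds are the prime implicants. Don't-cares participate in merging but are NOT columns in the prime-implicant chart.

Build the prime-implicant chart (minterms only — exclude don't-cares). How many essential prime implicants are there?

7

size-2^0 implicants → 00000(✓)  00001(✓)  00010(✓)  00011(✓)  00100(✓)  00101(✓)  00110(✓)  00111(✓)  01000(✓)  01010(✓)  01101(✓)  01110(✓)  01111(✓)  10000(✓)  10010(✓)  10101(✓)  10111(✓)  11001(✓)  11010(✓)  11011(✓)  11100(✓)  11110(✓)  11111(✓)
size-2^1 implicants → -0000(✓)  -0010(✓)  -0101(✓)  -0111(✓)  -1010(✓)  -1110(✓)  -1111(✓)  0-000(✓)  0-010(✓)  0-101(✓)  0-110(✓)  0-111(✓)  00-00(✓)  00-01(✓)  00-10(✓)  00-11(✓)  000-0(✓)  000-1(✓)  0000-(✓)  0001-(✓)  001-0(✓)  001-1(✓)  0010-(✓)  0011-(✓)  01-10(✓)  010-0(✓)  011-1(✓)  0111-(✓)  1-010(✓)  1-111(✓)  100-0(✓)  101-1(✓)  11-10(✓)  11-11(✓)  110-1  1101-(✓)  111-0  1111-(✓)
size-2^2 implicants → --010  --111  -00-0  -01-1  -1-10  -111-  0--10  0-0-0  0-1-1  0-11-  00--0(✓)  00--1(✓)  00-0-(✓)  00-1-(✓)  000--(✓)  001--(✓)  11-1-
size-2^3 implicants → 00---
Unchecked terms (primes): --010, --111, -00-0, -01-1, -1-10, -111-, 0--10, 0-0-0, 0-1-1, 0-11-, 00---, 11-1-, 110-1, 111-0
Minterm coverage:
  m0 ⊆ -00-0,0-0-0,00---
  m1 ⊆ 00--- [E]
  m2 ⊆ --010,-00-0,0--10,0-0-0,00---
  m3 ⊆ 00--- [E]
  m4 ⊆ 00--- [E]
  m5 ⊆ -01-1,0-1-1,00---
  m7 ⊆ --111,-01-1,0-1-1,0-11-,00---
  m8 ⊆ 0-0-0 [E]
  m10 ⊆ --010,-1-10,0--10,0-0-0
  m13 ⊆ 0-1-1 [E]
  m14 ⊆ -1-10,-111-,0--10,0-11-
  m15 ⊆ --111,-111-,0-1-1,0-11-
  m16 ⊆ -00-0 [E]
  m18 ⊆ --010,-00-0
  m21 ⊆ -01-1 [E]
  m23 ⊆ --111,-01-1
  m25 ⊆ 110-1 [E]
  m26 ⊆ --010,-1-10,11-1-
  m27 ⊆ 11-1-,110-1
  m28 ⊆ 111-0 [E]
  m30 ⊆ -1-10,-111-,11-1-,111-0
  m31 ⊆ --111,-111-,11-1-
E = {-00-0, -01-1, 0-0-0, 0-1-1, 00---, 110-1, 111-0}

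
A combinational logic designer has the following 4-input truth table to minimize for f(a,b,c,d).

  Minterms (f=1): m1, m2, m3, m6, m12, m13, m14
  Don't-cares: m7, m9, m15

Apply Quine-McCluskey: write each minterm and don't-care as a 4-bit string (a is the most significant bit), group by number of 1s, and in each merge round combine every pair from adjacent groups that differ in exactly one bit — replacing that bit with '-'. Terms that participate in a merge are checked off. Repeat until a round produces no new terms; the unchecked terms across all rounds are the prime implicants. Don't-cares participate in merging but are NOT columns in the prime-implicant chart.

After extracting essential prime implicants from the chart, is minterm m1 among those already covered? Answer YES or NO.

[col 0] 0001*, 0010*, 0011*, 0110*, 0111*, 1001*, 1100*, 1101*, 1110*, 1111*
[col 1] -001, -110*, -111*, 0-10*, 0-11*, 00-1, 001-*, 011-*, 1-01, 11-0*, 11-1*, 110-*, 111-*
[col 2] -11-, 0-1-, 11--
Prime implicants: -001, -11-, 0-1-, 00-1, 1-01, 11--
PI chart (minterm → PIs covering it):
  1 | -001,00-1
  2 | 0-1-  (sole → essential)
  3 | 0-1-,00-1
  6 | -11-,0-1-
  12 | 11--  (sole → essential)
  13 | 1-01,11--
  14 | -11-,11--
Essential prime implicants: 0-1-, 11--

NO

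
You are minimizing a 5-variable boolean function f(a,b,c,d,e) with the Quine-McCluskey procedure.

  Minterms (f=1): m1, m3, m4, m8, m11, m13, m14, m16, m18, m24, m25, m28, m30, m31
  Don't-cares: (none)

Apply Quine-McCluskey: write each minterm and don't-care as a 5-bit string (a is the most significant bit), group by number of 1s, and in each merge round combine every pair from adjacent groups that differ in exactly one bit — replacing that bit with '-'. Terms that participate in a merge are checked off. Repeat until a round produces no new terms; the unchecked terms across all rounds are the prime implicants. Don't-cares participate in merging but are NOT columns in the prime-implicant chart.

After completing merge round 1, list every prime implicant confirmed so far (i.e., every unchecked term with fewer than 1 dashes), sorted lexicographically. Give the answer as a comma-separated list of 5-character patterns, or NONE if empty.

[col 0] 00001*, 00011*, 00100, 01000*, 01011*, 01101, 01110*, 10000*, 10010*, 11000*, 11001*, 11100*, 11110*, 11111*
[col 1] -1000, -1110, 0-011, 000-1, 1-000, 100-0, 11-00, 1100-, 111-0, 1111-
Prime implicants: -1000, -1110, 0-011, 000-1, 00100, 01101, 1-000, 100-0, 11-00, 1100-, 111-0, 1111-

00100, 01101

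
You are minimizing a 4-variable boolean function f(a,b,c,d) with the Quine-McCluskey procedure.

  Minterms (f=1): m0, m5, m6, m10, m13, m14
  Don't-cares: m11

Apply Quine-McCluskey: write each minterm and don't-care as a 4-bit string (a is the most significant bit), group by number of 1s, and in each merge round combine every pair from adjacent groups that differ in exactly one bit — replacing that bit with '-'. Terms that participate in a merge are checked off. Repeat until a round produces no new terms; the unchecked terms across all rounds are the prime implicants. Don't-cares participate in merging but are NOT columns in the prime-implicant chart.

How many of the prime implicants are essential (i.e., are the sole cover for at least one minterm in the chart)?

3

[col 0] 0000, 0101*, 0110*, 1010*, 1011*, 1101*, 1110*
[col 1] -101, -110, 1-10, 101-
Prime implicants: -101, -110, 0000, 1-10, 101-
PI chart (minterm → PIs covering it):
  0 | 0000  (sole → essential)
  5 | -101  (sole → essential)
  6 | -110  (sole → essential)
  10 | 1-10,101-
  13 | -101  (sole → essential)
  14 | -110,1-10
Essential prime implicants: -101, -110, 0000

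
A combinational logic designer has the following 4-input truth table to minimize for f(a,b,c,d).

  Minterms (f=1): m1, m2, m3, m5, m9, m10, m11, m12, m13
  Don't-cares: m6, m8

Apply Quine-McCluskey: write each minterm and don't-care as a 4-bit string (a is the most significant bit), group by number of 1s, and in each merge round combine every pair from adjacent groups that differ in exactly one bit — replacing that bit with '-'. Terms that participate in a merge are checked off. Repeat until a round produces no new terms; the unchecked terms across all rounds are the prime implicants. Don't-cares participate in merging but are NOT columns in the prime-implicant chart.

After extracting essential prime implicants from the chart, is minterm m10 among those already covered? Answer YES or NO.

NO

[col 0] 0001*, 0010*, 0011*, 0101*, 0110*, 1000*, 1001*, 1010*, 1011*, 1100*, 1101*
[col 1] -001*, -010*, -011*, -101*, 0-01*, 0-10, 00-1*, 001-*, 1-00*, 1-01*, 10-0*, 10-1*, 100-*, 101-*, 110-*
[col 2] --01, -0-1, -01-, 1-0-, 10--
Prime implicants: --01, -0-1, -01-, 0-10, 1-0-, 10--
PI chart (minterm → PIs covering it):
  1 | --01,-0-1
  2 | -01-,0-10
  3 | -0-1,-01-
  5 | --01  (sole → essential)
  9 | --01,-0-1,1-0-,10--
  10 | -01-,10--
  11 | -0-1,-01-,10--
  12 | 1-0-  (sole → essential)
  13 | --01,1-0-
Essential prime implicants: --01, 1-0-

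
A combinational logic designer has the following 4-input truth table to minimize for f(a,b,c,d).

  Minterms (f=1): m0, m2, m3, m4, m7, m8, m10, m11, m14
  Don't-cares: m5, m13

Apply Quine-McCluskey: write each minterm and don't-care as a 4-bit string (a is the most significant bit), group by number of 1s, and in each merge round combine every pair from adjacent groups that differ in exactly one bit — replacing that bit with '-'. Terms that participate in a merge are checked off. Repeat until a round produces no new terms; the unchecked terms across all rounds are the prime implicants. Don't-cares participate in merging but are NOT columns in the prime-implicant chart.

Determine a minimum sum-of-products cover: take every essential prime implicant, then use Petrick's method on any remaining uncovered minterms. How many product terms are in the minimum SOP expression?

Round 0: 0000✓ 0010✓ 0011✓ 0100✓ 0101✓ 0111✓ 1000✓ 1010✓ 1011✓ 1101✓ 1110✓
Round 1: -000✓ -010✓ -011✓ -101 0-00 0-11 00-0✓ 001-✓ 01-1 010- 1-10 10-0✓ 101-✓
Round 2: -0-0 -01-
PIs = {-0-0, -01-, -101, 0-00, 0-11, 01-1, 010-, 1-10}
Coverage chart:
  m0: -0-0,0-00
  m2: -0-0,-01-
  m3: -01-,0-11
  m4: 0-00,010-
  m7: 0-11,01-1
  m8: -0-0 ←essential
  m10: -0-0,-01-,1-10
  m11: -01- ←essential
  m14: 1-10 ←essential
Essential: -0-0, -01-, 1-10
Petrick residual → 0-00, 0-11
Min cover (5 terms): b'd' + b'c + a'c'd' + a'cd + acd'

5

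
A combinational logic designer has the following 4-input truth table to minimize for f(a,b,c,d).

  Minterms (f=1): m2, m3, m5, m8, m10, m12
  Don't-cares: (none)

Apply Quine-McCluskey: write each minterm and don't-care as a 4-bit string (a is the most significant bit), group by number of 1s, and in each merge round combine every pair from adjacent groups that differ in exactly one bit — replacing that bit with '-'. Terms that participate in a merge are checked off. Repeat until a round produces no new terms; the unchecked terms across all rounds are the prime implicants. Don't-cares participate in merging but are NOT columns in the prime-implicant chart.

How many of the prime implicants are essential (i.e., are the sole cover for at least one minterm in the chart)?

3

size-2^0 implicants → 0010(✓)  0011(✓)  0101  1000(✓)  1010(✓)  1100(✓)
size-2^1 implicants → -010  001-  1-00  10-0
Unchecked terms (primes): -010, 001-, 0101, 1-00, 10-0
Minterm coverage:
  m2 ⊆ -010,001-
  m3 ⊆ 001- [E]
  m5 ⊆ 0101 [E]
  m8 ⊆ 1-00,10-0
  m10 ⊆ -010,10-0
  m12 ⊆ 1-00 [E]
E = {001-, 0101, 1-00}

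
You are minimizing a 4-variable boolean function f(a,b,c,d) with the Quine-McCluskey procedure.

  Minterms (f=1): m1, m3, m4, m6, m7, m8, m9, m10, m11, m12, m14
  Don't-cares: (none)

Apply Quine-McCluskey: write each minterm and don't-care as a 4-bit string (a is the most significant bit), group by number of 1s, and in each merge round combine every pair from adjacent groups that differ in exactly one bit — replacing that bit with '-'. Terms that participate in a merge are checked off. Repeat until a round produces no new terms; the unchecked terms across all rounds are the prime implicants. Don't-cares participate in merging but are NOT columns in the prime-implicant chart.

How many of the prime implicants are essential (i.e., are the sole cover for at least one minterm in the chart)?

2

[col 0] 0001*, 0011*, 0100*, 0110*, 0111*, 1000*, 1001*, 1010*, 1011*, 1100*, 1110*
[col 1] -001*, -011*, -100*, -110*, 0-11, 00-1*, 01-0*, 011-, 1-00*, 1-10*, 10-0*, 10-1*, 100-*, 101-*, 11-0*
[col 2] -0-1, -1-0, 1--0, 10--
Prime implicants: -0-1, -1-0, 0-11, 011-, 1--0, 10--
PI chart (minterm → PIs covering it):
  1 | -0-1  (sole → essential)
  3 | -0-1,0-11
  4 | -1-0  (sole → essential)
  6 | -1-0,011-
  7 | 0-11,011-
  8 | 1--0,10--
  9 | -0-1,10--
  10 | 1--0,10--
  11 | -0-1,10--
  12 | -1-0,1--0
  14 | -1-0,1--0
Essential prime implicants: -0-1, -1-0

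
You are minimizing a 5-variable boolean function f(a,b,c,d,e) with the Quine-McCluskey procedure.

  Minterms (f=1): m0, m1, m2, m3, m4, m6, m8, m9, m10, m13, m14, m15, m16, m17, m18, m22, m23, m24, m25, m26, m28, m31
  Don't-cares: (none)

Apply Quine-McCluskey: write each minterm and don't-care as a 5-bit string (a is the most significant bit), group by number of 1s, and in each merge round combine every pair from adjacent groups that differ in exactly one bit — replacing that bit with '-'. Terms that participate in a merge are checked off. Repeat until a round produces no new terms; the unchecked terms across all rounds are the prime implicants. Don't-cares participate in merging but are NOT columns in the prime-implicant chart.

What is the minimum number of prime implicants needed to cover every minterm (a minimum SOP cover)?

9

[col 0] 00000*, 00001*, 00010*, 00011*, 00100*, 00110*, 01000*, 01001*, 01010*, 01101*, 01110*, 01111*, 10000*, 10001*, 10010*, 10110*, 10111*, 11000*, 11001*, 11010*, 11100*, 11111*
[col 1] -0000*, -0001*, -0010*, -0110*, -1000*, -1001*, -1010*, -1111, 0-000*, 0-001*, 0-010*, 0-110*, 00-00*, 00-10*, 000-0*, 000-1*, 0000-*, 0001-*, 001-0*, 01-01, 01-10*, 010-0*, 0100-*, 011-1, 0111-, 1-000*, 1-001*, 1-010*, 1-111, 10-10*, 100-0*, 1000-*, 1011-, 11-00, 110-0*, 1100-*
[col 2] --000*, --001*, --010*, -0-10, -00-0*, -000-*, -10-0*, -100-*, 0--10, 0-0-0*, 0-00-*, 00--0, 000--, 1-0-0*, 1-00-*
[col 3] --0-0, --00-
Prime implicants: --0-0, --00-, -0-10, -1111, 0--10, 00--0, 000--, 01-01, 011-1, 0111-, 1-111, 1011-, 11-00
PI chart (minterm → PIs covering it):
  0 | --0-0,--00-,00--0,000--
  1 | --00-,000--
  2 | --0-0,-0-10,0--10,00--0,000--
  3 | 000--  (sole → essential)
  4 | 00--0  (sole → essential)
  6 | -0-10,0--10,00--0
  8 | --0-0,--00-
  9 | --00-,01-01
  10 | --0-0,0--10
  13 | 01-01,011-1
  14 | 0--10,0111-
  15 | -1111,011-1,0111-
  16 | --0-0,--00-
  17 | --00-  (sole → essential)
  18 | --0-0,-0-10
  22 | -0-10,1011-
  23 | 1-111,1011-
  24 | --0-0,--00-,11-00
  25 | --00-  (sole → essential)
  26 | --0-0  (sole → essential)
  28 | 11-00  (sole → essential)
  31 | -1111,1-111
Essential prime implicants: --0-0, --00-, 00--0, 000--, 11-00
Petrick residual → -0-10, 0--10, 011-1, 1-111
Minimum SOP uses 9 PIs: c'e' + c'd' + b'de' + a'de' + a'b'e' + a'b'c' + a'bce + acde + abd'e'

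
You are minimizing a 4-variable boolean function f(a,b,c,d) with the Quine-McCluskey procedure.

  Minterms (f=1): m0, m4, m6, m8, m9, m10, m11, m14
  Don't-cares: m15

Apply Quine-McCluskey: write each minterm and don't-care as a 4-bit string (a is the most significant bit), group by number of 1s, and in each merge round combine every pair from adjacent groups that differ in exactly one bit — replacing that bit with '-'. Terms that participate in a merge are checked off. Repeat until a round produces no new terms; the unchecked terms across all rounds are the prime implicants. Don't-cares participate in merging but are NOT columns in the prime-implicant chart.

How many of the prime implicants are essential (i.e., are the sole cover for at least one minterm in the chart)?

size-2^0 implicants → 0000(✓)  0100(✓)  0110(✓)  1000(✓)  1001(✓)  1010(✓)  1011(✓)  1110(✓)  1111(✓)
size-2^1 implicants → -000  -110  0-00  01-0  1-10(✓)  1-11(✓)  10-0(✓)  10-1(✓)  100-(✓)  101-(✓)  111-(✓)
size-2^2 implicants → 1-1-  10--
Unchecked terms (primes): -000, -110, 0-00, 01-0, 1-1-, 10--
Minterm coverage:
  m0 ⊆ -000,0-00
  m4 ⊆ 0-00,01-0
  m6 ⊆ -110,01-0
  m8 ⊆ -000,10--
  m9 ⊆ 10-- [E]
  m10 ⊆ 1-1-,10--
  m11 ⊆ 1-1-,10--
  m14 ⊆ -110,1-1-
E = {10--}

1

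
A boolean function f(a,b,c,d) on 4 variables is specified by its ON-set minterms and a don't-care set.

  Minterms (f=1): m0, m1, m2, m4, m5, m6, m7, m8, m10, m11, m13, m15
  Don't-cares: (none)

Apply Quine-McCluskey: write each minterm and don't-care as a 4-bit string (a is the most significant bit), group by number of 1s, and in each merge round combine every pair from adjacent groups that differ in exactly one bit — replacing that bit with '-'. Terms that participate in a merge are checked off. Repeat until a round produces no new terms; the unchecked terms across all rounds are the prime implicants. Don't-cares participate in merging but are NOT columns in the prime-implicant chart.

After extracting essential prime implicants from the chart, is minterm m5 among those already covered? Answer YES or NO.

Round 0: 0000✓ 0001✓ 0010✓ 0100✓ 0101✓ 0110✓ 0111✓ 1000✓ 1010✓ 1011✓ 1101✓ 1111✓
Round 1: -000✓ -010✓ -101✓ -111✓ 0-00✓ 0-01✓ 0-10✓ 00-0✓ 000-✓ 01-0✓ 01-1✓ 010-✓ 011-✓ 1-11 10-0✓ 101- 11-1✓
Round 2: -0-0 -1-1 0--0 0-0- 01--
PIs = {-0-0, -1-1, 0--0, 0-0-, 01--, 1-11, 101-}
Coverage chart:
  m0: -0-0,0--0,0-0-
  m1: 0-0- ←essential
  m2: -0-0,0--0
  m4: 0--0,0-0-,01--
  m5: -1-1,0-0-,01--
  m6: 0--0,01--
  m7: -1-1,01--
  m8: -0-0 ←essential
  m10: -0-0,101-
  m11: 1-11,101-
  m13: -1-1 ←essential
  m15: -1-1,1-11
Essential: -0-0, -1-1, 0-0-

YES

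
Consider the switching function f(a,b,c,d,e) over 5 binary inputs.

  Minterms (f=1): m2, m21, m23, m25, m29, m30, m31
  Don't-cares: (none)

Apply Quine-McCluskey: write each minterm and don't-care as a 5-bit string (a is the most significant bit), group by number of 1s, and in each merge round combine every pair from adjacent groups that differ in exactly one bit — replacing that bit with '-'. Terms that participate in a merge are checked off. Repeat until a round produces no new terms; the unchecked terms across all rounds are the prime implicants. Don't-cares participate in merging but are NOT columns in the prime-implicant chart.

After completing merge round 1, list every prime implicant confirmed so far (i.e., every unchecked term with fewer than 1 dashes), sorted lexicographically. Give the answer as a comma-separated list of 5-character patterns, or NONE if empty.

Round 0: 00010 10101✓ 10111✓ 11001✓ 11101✓ 11110✓ 11111✓
Round 1: 1-101✓ 1-111✓ 101-1✓ 11-01 111-1✓ 1111-
Round 2: 1-1-1
PIs = {00010, 1-1-1, 11-01, 1111-}

00010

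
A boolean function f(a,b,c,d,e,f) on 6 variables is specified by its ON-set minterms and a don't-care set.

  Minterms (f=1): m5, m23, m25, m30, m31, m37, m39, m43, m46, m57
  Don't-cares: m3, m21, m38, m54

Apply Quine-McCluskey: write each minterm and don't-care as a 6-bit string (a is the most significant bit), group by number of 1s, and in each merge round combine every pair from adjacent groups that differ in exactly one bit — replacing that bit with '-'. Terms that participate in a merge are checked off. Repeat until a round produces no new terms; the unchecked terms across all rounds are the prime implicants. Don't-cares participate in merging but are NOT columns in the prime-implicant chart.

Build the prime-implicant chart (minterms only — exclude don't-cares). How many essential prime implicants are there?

Round 0: 000011 000101✓ 010101✓ 010111✓ 011001✓ 011110✓ 011111✓ 100101✓ 100110✓ 100111✓ 101011 101110✓ 110110✓ 111001✓
Round 1: -00101 -11001 0-0101 01-111 0101-1 01111- 1-0110 10-110 1001-1 10011-
PIs = {-00101, -11001, 0-0101, 000011, 01-111, 0101-1, 01111-, 1-0110, 10-110, 1001-1, 10011-, 101011}
Coverage chart:
  m5: -00101,0-0101
  m23: 01-111,0101-1
  m25: -11001 ←essential
  m30: 01111- ←essential
  m31: 01-111,01111-
  m37: -00101,1001-1
  m39: 1001-1,10011-
  m43: 101011 ←essential
  m46: 10-110 ←essential
  m57: -11001 ←essential
Essential: -11001, 01111-, 10-110, 101011

4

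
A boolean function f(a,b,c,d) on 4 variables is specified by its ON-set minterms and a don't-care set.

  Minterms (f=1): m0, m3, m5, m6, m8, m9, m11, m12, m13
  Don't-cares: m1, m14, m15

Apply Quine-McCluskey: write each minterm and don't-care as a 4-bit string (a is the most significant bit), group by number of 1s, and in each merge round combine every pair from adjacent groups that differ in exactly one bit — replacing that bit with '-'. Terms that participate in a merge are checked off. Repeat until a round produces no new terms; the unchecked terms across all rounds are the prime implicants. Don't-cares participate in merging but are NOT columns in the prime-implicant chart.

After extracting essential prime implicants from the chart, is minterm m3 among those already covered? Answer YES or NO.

Round 0: 0000✓ 0001✓ 0011✓ 0101✓ 0110✓ 1000✓ 1001✓ 1011✓ 1100✓ 1101✓ 1110✓ 1111✓
Round 1: -000✓ -001✓ -011✓ -101✓ -110 0-01✓ 00-1✓ 000-✓ 1-00✓ 1-01✓ 1-11✓ 10-1✓ 100-✓ 11-0✓ 11-1✓ 110-✓ 111-✓
Round 2: --01 -0-1 -00- 1--1 1-0- 11--
PIs = {--01, -0-1, -00-, -110, 1--1, 1-0-, 11--}
Coverage chart:
  m0: -00- ←essential
  m3: -0-1 ←essential
  m5: --01 ←essential
  m6: -110 ←essential
  m8: -00-,1-0-
  m9: --01,-0-1,-00-,1--1,1-0-
  m11: -0-1,1--1
  m12: 1-0-,11--
  m13: --01,1--1,1-0-,11--
Essential: --01, -0-1, -00-, -110

YES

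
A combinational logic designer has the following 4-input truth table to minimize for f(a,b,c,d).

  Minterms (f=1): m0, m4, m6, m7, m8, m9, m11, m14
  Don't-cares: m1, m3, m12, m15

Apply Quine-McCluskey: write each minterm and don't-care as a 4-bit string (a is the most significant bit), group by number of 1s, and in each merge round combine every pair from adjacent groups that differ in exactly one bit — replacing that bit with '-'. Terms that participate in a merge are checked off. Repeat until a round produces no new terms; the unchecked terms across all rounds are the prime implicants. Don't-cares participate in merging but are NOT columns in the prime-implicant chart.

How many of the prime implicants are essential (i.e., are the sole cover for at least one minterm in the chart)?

Round 0: 0000✓ 0001✓ 0011✓ 0100✓ 0110✓ 0111✓ 1000✓ 1001✓ 1011✓ 1100✓ 1110✓ 1111✓
Round 1: -000✓ -001✓ -011✓ -100✓ -110✓ -111✓ 0-00✓ 0-11✓ 00-1✓ 000-✓ 01-0✓ 011-✓ 1-00✓ 1-11✓ 10-1✓ 100-✓ 11-0✓ 111-✓
Round 2: --00 --11 -0-1 -00- -1-0 -11-
PIs = {--00, --11, -0-1, -00-, -1-0, -11-}
Coverage chart:
  m0: --00,-00-
  m4: --00,-1-0
  m6: -1-0,-11-
  m7: --11,-11-
  m8: --00,-00-
  m9: -0-1,-00-
  m11: --11,-0-1
  m14: -1-0,-11-
(no essential prime implicants)

0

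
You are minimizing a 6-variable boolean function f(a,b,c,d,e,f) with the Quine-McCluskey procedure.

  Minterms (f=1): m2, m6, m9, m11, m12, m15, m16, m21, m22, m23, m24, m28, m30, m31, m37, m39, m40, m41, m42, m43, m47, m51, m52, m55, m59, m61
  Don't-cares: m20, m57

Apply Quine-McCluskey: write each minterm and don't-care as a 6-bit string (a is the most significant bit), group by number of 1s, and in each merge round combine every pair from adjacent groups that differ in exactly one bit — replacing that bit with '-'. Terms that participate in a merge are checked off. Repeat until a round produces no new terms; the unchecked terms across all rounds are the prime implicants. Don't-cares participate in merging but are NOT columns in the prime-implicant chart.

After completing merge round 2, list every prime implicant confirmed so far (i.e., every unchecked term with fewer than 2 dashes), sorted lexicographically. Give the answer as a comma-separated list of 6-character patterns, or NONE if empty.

Round 0: 000010✓ 000110✓ 001001✓ 001011✓ 001100✓ 001111✓ 010000✓ 010100✓ 010101✓ 010110✓ 010111✓ 011000✓ 011100✓ 011110✓ 011111✓ 100101✓ 100111✓ 101000✓ 101001✓ 101010✓ 101011✓ 101111✓ 110011✓ 110100✓ 110111✓ 111001✓ 111011✓ 111101✓
Round 1: -01001✓ -01011✓ -01111✓ -10100 -10111 0-0110 0-1100 0-1111 000-10 001-11✓ 0010-1✓ 01-000✓ 01-100✓ 01-110✓ 01-111✓ 010-00✓ 0101-0✓ 0101-1✓ 01010-✓ 01011-✓ 011-00✓ 0111-0✓ 01111-✓ 1-0111 1-1001✓ 1-1011✓ 10-111 1001-1 101-11✓ 1010-0✓ 1010-1✓ 10100-✓ 10101-✓ 11-011 110-11 111-01 1110-1✓
Round 2: -01-11 -010-1 01--00 01-1-0 01-11- 0101-- 1-10-1 1010--
PIs = {-01-11, -010-1, -10100, -10111, 0-0110, 0-1100, 0-1111, 000-10, 01--00, 01-1-0, 01-11-, 0101--, 1-0111, 1-10-1, 10-111, 1001-1, 1010--, 11-011, 110-11, 111-01}

-10100, -10111, 0-0110, 0-1100, 0-1111, 000-10, 1-0111, 10-111, 1001-1, 11-011, 110-11, 111-01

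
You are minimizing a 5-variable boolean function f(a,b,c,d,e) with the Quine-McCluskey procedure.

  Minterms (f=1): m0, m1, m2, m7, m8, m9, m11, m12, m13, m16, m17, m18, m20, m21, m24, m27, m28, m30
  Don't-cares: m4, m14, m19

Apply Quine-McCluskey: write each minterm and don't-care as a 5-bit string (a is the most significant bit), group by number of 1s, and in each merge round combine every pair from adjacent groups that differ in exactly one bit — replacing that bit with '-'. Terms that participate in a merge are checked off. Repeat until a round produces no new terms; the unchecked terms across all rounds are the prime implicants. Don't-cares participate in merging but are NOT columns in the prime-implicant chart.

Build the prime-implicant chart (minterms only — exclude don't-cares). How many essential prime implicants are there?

6

Round 0: 00000✓ 00001✓ 00010✓ 00100✓ 00111 01000✓ 01001✓ 01011✓ 01100✓ 01101✓ 01110✓ 10000✓ 10001✓ 10010✓ 10011✓ 10100✓ 10101✓ 11000✓ 11011✓ 11100✓ 11110✓
Round 1: -0000✓ -0001✓ -0010✓ -0100✓ -1000✓ -1011 -1100✓ -1110✓ 0-000✓ 0-001✓ 0-100✓ 00-00✓ 000-0✓ 0000-✓ 01-00✓ 01-01✓ 010-1 0100-✓ 011-0✓ 0110-✓ 1-000✓ 1-011 1-100✓ 10-00✓ 10-01✓ 100-0✓ 100-1✓ 1000-✓ 1001-✓ 1010-✓ 11-00✓ 111-0✓
Round 2: --000✓ --100✓ -0-00✓ -00-0 -000- -1-00✓ -11-0 0--00✓ 0-00- 01-0- 1--00✓ 10-0- 100--
Round 3: ---00
PIs = {---00, -00-0, -000-, -1011, -11-0, 0-00-, 00111, 01-0-, 010-1, 1-011, 10-0-, 100--}
Coverage chart:
  m0: ---00,-00-0,-000-,0-00-
  m1: -000-,0-00-
  m2: -00-0 ←essential
  m7: 00111 ←essential
  m8: ---00,0-00-,01-0-
  m9: 0-00-,01-0-,010-1
  m11: -1011,010-1
  m12: ---00,-11-0,01-0-
  m13: 01-0- ←essential
  m16: ---00,-00-0,-000-,10-0-,100--
  m17: -000-,10-0-,100--
  m18: -00-0,100--
  m20: ---00,10-0-
  m21: 10-0- ←essential
  m24: ---00 ←essential
  m27: -1011,1-011
  m28: ---00,-11-0
  m30: -11-0 ←essential
Essential: ---00, -00-0, -11-0, 00111, 01-0-, 10-0-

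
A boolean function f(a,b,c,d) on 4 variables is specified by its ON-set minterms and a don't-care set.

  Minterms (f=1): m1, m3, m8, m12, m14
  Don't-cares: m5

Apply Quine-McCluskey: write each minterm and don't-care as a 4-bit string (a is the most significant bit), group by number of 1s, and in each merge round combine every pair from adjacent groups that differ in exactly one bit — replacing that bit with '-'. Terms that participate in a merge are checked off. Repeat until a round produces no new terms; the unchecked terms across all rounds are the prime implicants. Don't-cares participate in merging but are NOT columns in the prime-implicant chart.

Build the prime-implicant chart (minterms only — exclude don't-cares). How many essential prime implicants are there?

3

size-2^0 implicants → 0001(✓)  0011(✓)  0101(✓)  1000(✓)  1100(✓)  1110(✓)
size-2^1 implicants → 0-01  00-1  1-00  11-0
Unchecked terms (primes): 0-01, 00-1, 1-00, 11-0
Minterm coverage:
  m1 ⊆ 0-01,00-1
  m3 ⊆ 00-1 [E]
  m8 ⊆ 1-00 [E]
  m12 ⊆ 1-00,11-0
  m14 ⊆ 11-0 [E]
E = {00-1, 1-00, 11-0}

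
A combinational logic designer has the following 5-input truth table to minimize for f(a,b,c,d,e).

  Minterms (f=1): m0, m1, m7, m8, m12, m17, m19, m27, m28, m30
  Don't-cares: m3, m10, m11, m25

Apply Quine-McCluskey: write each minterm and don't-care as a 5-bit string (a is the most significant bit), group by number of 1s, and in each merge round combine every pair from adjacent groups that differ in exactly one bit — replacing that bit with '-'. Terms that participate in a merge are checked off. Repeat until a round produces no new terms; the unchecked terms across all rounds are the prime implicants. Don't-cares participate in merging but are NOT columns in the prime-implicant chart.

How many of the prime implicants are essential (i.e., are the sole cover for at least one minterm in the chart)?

[col 0] 00000*, 00001*, 00011*, 00111*, 01000*, 01010*, 01011*, 01100*, 10001*, 10011*, 11001*, 11011*, 11100*, 11110*
[col 1] -0001*, -0011*, -1011*, -1100, 0-000, 0-011*, 00-11, 000-1*, 0000-, 01-00, 010-0, 0101-, 1-001*, 1-011*, 100-1*, 110-1*, 111-0
[col 2] --011, -00-1, 1-0-1
Prime implicants: --011, -00-1, -1100, 0-000, 00-11, 0000-, 01-00, 010-0, 0101-, 1-0-1, 111-0
PI chart (minterm → PIs covering it):
  0 | 0-000,0000-
  1 | -00-1,0000-
  7 | 00-11  (sole → essential)
  8 | 0-000,01-00,010-0
  12 | -1100,01-00
  17 | -00-1,1-0-1
  19 | --011,-00-1,1-0-1
  27 | --011,1-0-1
  28 | -1100,111-0
  30 | 111-0  (sole → essential)
Essential prime implicants: 00-11, 111-0

2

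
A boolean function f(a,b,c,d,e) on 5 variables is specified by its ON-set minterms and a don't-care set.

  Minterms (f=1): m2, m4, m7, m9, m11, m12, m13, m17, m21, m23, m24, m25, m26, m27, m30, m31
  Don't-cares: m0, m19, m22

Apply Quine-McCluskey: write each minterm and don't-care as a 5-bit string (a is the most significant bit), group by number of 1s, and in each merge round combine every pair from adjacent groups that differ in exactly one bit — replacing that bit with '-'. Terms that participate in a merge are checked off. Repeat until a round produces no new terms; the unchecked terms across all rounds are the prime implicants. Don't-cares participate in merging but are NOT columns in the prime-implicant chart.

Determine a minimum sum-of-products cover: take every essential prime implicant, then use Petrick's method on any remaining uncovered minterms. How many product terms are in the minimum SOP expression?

Round 0: 00000✓ 00010✓ 00100✓ 00111✓ 01001✓ 01011✓ 01100✓ 01101✓ 10001✓ 10011✓ 10101✓ 10110✓ 10111✓ 11000✓ 11001✓ 11010✓ 11011✓ 11110✓ 11111✓
Round 1: -0111 -1001✓ -1011✓ 0-100 00-00 000-0 01-01 010-1✓ 0110- 1-001✓ 1-011✓ 1-110✓ 1-111✓ 10-01✓ 10-11✓ 100-1✓ 101-1✓ 1011-✓ 11-10✓ 11-11✓ 110-0✓ 110-1✓ 1100-✓ 1101-✓ 1111-✓
Round 2: -10-1 1--11 1-0-1 1-11- 10--1 11-1- 110--
PIs = {-0111, -10-1, 0-100, 00-00, 000-0, 01-01, 0110-, 1--11, 1-0-1, 1-11-, 10--1, 11-1-, 110--}
Coverage chart:
  m2: 000-0 ←essential
  m4: 0-100,00-00
  m7: -0111 ←essential
  m9: -10-1,01-01
  m11: -10-1 ←essential
  m12: 0-100,0110-
  m13: 01-01,0110-
  m17: 1-0-1,10--1
  m21: 10--1 ←essential
  m23: -0111,1--11,1-11-,10--1
  m24: 110-- ←essential
  m25: -10-1,1-0-1,110--
  m26: 11-1-,110--
  m27: -10-1,1--11,1-0-1,11-1-,110--
  m30: 1-11-,11-1-
  m31: 1--11,1-11-,11-1-
Essential: -0111, -10-1, 000-0, 10--1, 110--
Petrick residual → 0-100, 01-01, 1-11-
Min cover (8 terms): b'cde + bc'e + a'cd'e' + a'b'c'e' + a'bd'e + acd + ab'e + abc'

8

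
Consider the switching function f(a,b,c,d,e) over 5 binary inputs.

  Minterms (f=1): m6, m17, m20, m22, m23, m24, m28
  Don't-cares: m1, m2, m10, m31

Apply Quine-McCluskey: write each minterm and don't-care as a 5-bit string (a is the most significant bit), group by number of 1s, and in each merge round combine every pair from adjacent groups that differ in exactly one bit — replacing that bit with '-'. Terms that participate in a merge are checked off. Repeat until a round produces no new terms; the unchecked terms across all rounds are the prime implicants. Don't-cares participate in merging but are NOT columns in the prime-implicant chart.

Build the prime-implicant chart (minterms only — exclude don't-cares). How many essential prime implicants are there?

[col 0] 00001*, 00010*, 00110*, 01010*, 10001*, 10100*, 10110*, 10111*, 11000*, 11100*, 11111*
[col 1] -0001, -0110, 0-010, 00-10, 1-100, 1-111, 101-0, 1011-, 11-00
Prime implicants: -0001, -0110, 0-010, 00-10, 1-100, 1-111, 101-0, 1011-, 11-00
PI chart (minterm → PIs covering it):
  6 | -0110,00-10
  17 | -0001  (sole → essential)
  20 | 1-100,101-0
  22 | -0110,101-0,1011-
  23 | 1-111,1011-
  24 | 11-00  (sole → essential)
  28 | 1-100,11-00
Essential prime implicants: -0001, 11-00

2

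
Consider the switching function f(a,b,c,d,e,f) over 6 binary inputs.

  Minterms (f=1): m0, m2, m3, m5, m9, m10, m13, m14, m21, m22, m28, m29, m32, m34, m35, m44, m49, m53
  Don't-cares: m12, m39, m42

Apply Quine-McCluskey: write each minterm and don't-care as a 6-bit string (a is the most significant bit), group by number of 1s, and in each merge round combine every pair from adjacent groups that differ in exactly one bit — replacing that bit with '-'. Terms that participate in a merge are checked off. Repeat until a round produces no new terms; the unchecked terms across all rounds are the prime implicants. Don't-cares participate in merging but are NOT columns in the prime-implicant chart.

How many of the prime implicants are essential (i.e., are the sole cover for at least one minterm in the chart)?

8

[col 0] 000000*, 000010*, 000011*, 000101*, 001001*, 001010*, 001100*, 001101*, 001110*, 010101*, 010110, 011100*, 011101*, 100000*, 100010*, 100011*, 100111*, 101010*, 101100*, 110001*, 110101*
[col 1] -00000*, -00010*, -00011*, -01010*, -01100, -10101, 0-0101*, 0-1100*, 0-1101*, 00-010*, 00-101*, 0000-0*, 00001-*, 001-01, 001-10, 0011-0, 00110-*, 01-101*, 01110-*, 10-010*, 100-11, 1000-0*, 10001-*, 110-01
[col 2] -0-010, -000-0, -0001-, 0--101, 0-110-
Prime implicants: -0-010, -000-0, -0001-, -01100, -10101, 0--101, 0-110-, 001-01, 001-10, 0011-0, 010110, 100-11, 110-01
PI chart (minterm → PIs covering it):
  0 | -000-0  (sole → essential)
  2 | -0-010,-000-0,-0001-
  3 | -0001-  (sole → essential)
  5 | 0--101  (sole → essential)
  9 | 001-01  (sole → essential)
  10 | -0-010,001-10
  13 | 0--101,0-110-,001-01
  14 | 001-10,0011-0
  21 | -10101,0--101
  22 | 010110  (sole → essential)
  28 | 0-110-  (sole → essential)
  29 | 0--101,0-110-
  32 | -000-0  (sole → essential)
  34 | -0-010,-000-0,-0001-
  35 | -0001-,100-11
  44 | -01100  (sole → essential)
  49 | 110-01  (sole → essential)
  53 | -10101,110-01
Essential prime implicants: -000-0, -0001-, -01100, 0--101, 0-110-, 001-01, 010110, 110-01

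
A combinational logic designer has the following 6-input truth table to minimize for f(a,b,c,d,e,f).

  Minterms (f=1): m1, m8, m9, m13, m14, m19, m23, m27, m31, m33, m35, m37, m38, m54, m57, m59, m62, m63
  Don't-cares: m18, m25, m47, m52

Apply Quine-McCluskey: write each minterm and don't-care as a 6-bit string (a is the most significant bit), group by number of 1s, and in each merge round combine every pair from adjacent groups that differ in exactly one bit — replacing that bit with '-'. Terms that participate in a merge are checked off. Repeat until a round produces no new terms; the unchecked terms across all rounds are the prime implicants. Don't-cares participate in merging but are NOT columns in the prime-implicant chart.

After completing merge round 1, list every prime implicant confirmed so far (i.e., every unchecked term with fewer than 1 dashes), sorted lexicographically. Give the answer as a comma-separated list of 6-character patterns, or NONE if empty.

Round 0: 000001✓ 001000✓ 001001✓ 001101✓ 001110 010010✓ 010011✓ 010111✓ 011001✓ 011011✓ 011111✓ 100001✓ 100011✓ 100101✓ 100110✓ 101111✓ 110100✓ 110110✓ 111001✓ 111011✓ 111110✓ 111111✓
Round 1: -00001 -11001✓ -11011✓ -11111✓ 0-1001 00-001 001-01 00100- 01-011✓ 01-111✓ 010-11✓ 01001- 011-11✓ 0110-1✓ 1-0110 1-1111 100-01 1000-1 11-110 1101-0 111-11✓ 1110-1✓ 11111-
Round 2: -11-11 -110-1 01--11
PIs = {-00001, -11-11, -110-1, 0-1001, 00-001, 001-01, 00100-, 001110, 01--11, 01001-, 1-0110, 1-1111, 100-01, 1000-1, 11-110, 1101-0, 11111-}

001110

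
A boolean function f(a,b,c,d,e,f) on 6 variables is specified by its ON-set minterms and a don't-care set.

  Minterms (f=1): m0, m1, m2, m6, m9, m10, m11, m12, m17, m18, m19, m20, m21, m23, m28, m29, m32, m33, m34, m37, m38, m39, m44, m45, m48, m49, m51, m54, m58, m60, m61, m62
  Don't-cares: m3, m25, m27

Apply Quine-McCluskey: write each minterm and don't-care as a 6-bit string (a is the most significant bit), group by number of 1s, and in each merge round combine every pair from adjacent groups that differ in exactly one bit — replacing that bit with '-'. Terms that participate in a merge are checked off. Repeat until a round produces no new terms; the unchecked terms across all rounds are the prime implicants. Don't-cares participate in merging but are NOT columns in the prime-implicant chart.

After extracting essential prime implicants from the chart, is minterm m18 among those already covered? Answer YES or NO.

size-2^0 implicants → 000000(✓)  000001(✓)  000010(✓)  000011(✓)  000110(✓)  001001(✓)  001010(✓)  001011(✓)  001100(✓)  010001(✓)  010010(✓)  010011(✓)  010100(✓)  010101(✓)  010111(✓)  011001(✓)  011011(✓)  011100(✓)  011101(✓)  100000(✓)  100001(✓)  100010(✓)  100101(✓)  100110(✓)  100111(✓)  101100(✓)  101101(✓)  110000(✓)  110001(✓)  110011(✓)  110110(✓)  111010(✓)  111100(✓)  111101(✓)  111110(✓)
size-2^1 implicants → -00000(✓)  -00001(✓)  -00010(✓)  -00110(✓)  -01100(✓)  -10001(✓)  -10011(✓)  -11100(✓)  -11101(✓)  0-0001(✓)  0-0010(✓)  0-0011(✓)  0-1001(✓)  0-1011(✓)  0-1100(✓)  00-001(✓)  00-010(✓)  00-011(✓)  000-10(✓)  0000-0(✓)  0000-1(✓)  00000-(✓)  00001-(✓)  0010-1(✓)  00101-(✓)  01-001(✓)  01-011(✓)  01-100(✓)  01-101(✓)  010-01(✓)  010-11(✓)  0100-1(✓)  01001-(✓)  0101-1(✓)  01010-(✓)  011-01(✓)  0110-1(✓)  01110-(✓)  1-0000(✓)  1-0001(✓)  1-0110  1-1100(✓)  1-1101(✓)  10-101  100-01  100-10(✓)  1000-0(✓)  10000-(✓)  1001-1  10011-  10110-(✓)  11-110  1100-1(✓)  11000-(✓)  111-10  1111-0  11110-(✓)
size-2^2 implicants → --0001  --1100  -00-10  -000-0  -0000-  -100-1  -1110-  0--001(✓)  0--011(✓)  0-00-1(✓)  0-001-  0-10-1(✓)  00-0-1(✓)  00-01-  0000--  01--01  01-0-1(✓)  01-10-  010--1  1-000-  1-110-
size-2^3 implicants → 0--0-1
Unchecked terms (primes): --0001, --1100, -00-10, -000-0, -0000-, -100-1, -1110-, 0--0-1, 0-001-, 00-01-, 0000--, 01--01, 01-10-, 010--1, 1-000-, 1-0110, 1-110-, 10-101, 100-01, 1001-1, 10011-, 11-110, 111-10, 1111-0
Minterm coverage:
  m0 ⊆ -000-0,-0000-,0000--
  m1 ⊆ --0001,-0000-,0--0-1,0000--
  m2 ⊆ -00-10,-000-0,0-001-,00-01-,0000--
  m6 ⊆ -00-10 [E]
  m9 ⊆ 0--0-1 [E]
  m10 ⊆ 00-01- [E]
  m11 ⊆ 0--0-1,00-01-
  m12 ⊆ --1100 [E]
  m17 ⊆ --0001,-100-1,0--0-1,01--01,010--1
  m18 ⊆ 0-001- [E]
  m19 ⊆ -100-1,0--0-1,0-001-,010--1
  m20 ⊆ 01-10- [E]
  m21 ⊆ 01--01,01-10-,010--1
  m23 ⊆ 010--1 [E]
  m28 ⊆ --1100,-1110-,01-10-
  m29 ⊆ -1110-,01--01,01-10-
  m32 ⊆ -000-0,-0000-,1-000-
  m33 ⊆ --0001,-0000-,1-000-,100-01
  m34 ⊆ -00-10,-000-0
  m37 ⊆ 10-101,100-01,1001-1
  m38 ⊆ -00-10,1-0110,10011-
  m39 ⊆ 1001-1,10011-
  m44 ⊆ --1100,1-110-
  m45 ⊆ 1-110-,10-101
  m48 ⊆ 1-000- [E]
  m49 ⊆ --0001,-100-1,1-000-
  m51 ⊆ -100-1 [E]
  m54 ⊆ 1-0110,11-110
  m58 ⊆ 111-10 [E]
  m60 ⊆ --1100,-1110-,1-110-,1111-0
  m61 ⊆ -1110-,1-110-
  m62 ⊆ 11-110,111-10,1111-0
E = {--1100, -00-10, -100-1, 0--0-1, 0-001-, 00-01-, 01-10-, 010--1, 1-000-, 111-10}

YES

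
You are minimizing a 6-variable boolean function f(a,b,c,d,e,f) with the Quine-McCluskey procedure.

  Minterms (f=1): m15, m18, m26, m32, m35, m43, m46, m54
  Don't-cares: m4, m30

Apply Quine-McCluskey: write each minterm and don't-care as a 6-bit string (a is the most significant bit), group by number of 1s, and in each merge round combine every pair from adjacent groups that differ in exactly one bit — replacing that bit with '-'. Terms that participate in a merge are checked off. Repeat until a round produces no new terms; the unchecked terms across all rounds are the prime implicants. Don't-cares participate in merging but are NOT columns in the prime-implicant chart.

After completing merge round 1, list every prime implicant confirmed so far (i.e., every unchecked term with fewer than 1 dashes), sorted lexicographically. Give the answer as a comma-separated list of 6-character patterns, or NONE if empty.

Round 0: 000100 001111 010010✓ 011010✓ 011110✓ 100000 100011✓ 101011✓ 101110 110110
Round 1: 01-010 011-10 10-011
PIs = {000100, 001111, 01-010, 011-10, 10-011, 100000, 101110, 110110}

000100, 001111, 100000, 101110, 110110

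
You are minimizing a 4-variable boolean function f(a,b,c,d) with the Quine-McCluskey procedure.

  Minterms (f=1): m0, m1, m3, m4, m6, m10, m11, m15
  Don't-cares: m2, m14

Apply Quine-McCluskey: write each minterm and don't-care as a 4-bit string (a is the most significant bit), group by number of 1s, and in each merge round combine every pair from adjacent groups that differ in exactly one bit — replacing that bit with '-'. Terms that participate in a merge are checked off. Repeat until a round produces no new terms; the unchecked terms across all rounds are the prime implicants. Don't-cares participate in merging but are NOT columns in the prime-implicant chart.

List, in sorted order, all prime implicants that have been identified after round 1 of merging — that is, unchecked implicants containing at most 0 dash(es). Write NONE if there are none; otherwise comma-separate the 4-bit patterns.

[col 0] 0000*, 0001*, 0010*, 0011*, 0100*, 0110*, 1010*, 1011*, 1110*, 1111*
[col 1] -010*, -011*, -110*, 0-00*, 0-10*, 00-0*, 00-1*, 000-*, 001-*, 01-0*, 1-10*, 1-11*, 101-*, 111-*
[col 2] --10, -01-, 0--0, 00--, 1-1-
Prime implicants: --10, -01-, 0--0, 00--, 1-1-

NONE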